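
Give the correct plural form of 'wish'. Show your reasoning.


Apply rule: Add -es (sibilant/fricative ending). 'wish' becomes 'wishes'.

wishes


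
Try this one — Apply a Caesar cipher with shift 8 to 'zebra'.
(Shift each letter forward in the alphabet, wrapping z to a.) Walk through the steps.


Shift each letter by 8: z -> h, e -> m, b -> j, r -> z, a -> i. Result: 'hmjzi'.

hmjzi


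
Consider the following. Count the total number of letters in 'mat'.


Spell out 'mat' and number each letter: m(1), a(2), t(3). Total: 3 letters.

3


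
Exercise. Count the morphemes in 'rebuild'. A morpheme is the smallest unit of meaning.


Decomposition: re- (prefix) + build (root) = 2 morpheme(s)

2 morphemes


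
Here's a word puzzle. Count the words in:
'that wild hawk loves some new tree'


Split into words: that | wild | hawk | loves | some | new | tree = 7 words.

7


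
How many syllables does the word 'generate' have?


Break 'generate' into syllables: gen-er-ate -> gen | er | ate = 3 syllables

3 syllables


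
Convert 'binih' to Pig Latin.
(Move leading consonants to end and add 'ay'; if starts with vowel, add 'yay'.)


'binih': move consonant cluster 'b' to end and add 'ay': 'inihbay'.

inihbay


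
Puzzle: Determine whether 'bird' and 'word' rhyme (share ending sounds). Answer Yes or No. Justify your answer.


Rime (stressed vowel + following sounds) of 'bird': -ird = /ɜːrd/
Rime of 'word': -ord = /ɜːrd/
/ɜːrd/ and /ɜːrd/ are the same ending sound, so the words rhyme.

Yes


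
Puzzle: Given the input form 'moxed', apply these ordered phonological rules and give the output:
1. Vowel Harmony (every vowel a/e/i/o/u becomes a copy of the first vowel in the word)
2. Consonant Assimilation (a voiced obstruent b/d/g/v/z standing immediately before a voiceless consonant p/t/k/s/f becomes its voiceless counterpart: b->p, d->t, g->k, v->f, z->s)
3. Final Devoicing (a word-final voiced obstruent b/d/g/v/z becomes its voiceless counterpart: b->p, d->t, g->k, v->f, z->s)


Starting form: 'moxed'
Rule 1: Vowel Harmony: all vowels become 'o' (matching first vowel). 'moxed' -> 'moxod'
Rule 2: Consonant Assimilation: no voiced obstruent (b/d/g/v/z) stands immediately before a voiceless consonant (p/t/k/s/f). No change.
Rule 3: Final Devoicing: word-final voiced obstruent 'd' becomes voiceless 't'. 'moxod' -> 'moxot'
Final form: 'moxot'

moxot


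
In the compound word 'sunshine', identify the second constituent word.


Split 'sunshine' into 'sun' + 'shine'. The second part is 'shine'.

shine


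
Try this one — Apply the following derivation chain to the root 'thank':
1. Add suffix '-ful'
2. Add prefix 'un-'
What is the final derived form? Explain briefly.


Step 1: Add suffix '-ful' to 'thank' = 'thankful'
Step 2: Add prefix 'un-' to 'thankful' = 'unthankful'

unthankful


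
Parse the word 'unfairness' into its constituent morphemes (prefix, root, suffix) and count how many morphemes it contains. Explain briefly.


Step 1: Identify prefix: 'un' (meaning: not/reverse)
Step 2: Identify root: 'fair'
Step 3: Identify suffix(es): 'ness'
Decomposition: un- (prefix: not/reverse) + fair (root) + -ness (suffix: state of)
Total morphemes: 3

3 morphemes (un- (prefix: not/reverse) + fair (root) + -ness (suffix: state of))


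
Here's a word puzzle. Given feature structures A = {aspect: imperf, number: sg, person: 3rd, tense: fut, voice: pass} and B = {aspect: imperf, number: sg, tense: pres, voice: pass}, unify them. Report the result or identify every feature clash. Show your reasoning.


Compare features:
aspect: A=imperf vs B=imperf -> unified: imperf
number: A=sg vs B=sg -> unified: sg
person: A=3rd vs B=_ -> unified: 3rd
tense: A=fut vs B=pres -> CLASH
voice: A=pass vs B=pass -> unified: pass
Clash detected on feature 'tense' (fut vs pres); unification fails.

CLASH on 'tense' (fut vs pres)


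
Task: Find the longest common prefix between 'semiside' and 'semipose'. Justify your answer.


Compare from the start: 4 characters match: 'semi'. Mismatch at position 5: 's' vs 'p'.

semi


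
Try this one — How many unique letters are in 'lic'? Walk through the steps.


Unique letters in 'lic': {c, i, l} = 3 distinct letters.

3


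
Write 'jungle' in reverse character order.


Reverse 'jungle' character by character: 'elgnuj'.

elgnuj


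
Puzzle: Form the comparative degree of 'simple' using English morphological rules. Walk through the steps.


Apply comparative formation (ends in e: add -r): 'simple' -> 'simpler'.

simpler


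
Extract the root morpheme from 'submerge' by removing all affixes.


Remove prefix 'sub' from 'submerge' to get root 'merge'.

merge


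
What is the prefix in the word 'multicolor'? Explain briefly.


The word 'multicolor' = 'multi' (prefix) + 'color' (root). The prefix is 'multi'.

multi


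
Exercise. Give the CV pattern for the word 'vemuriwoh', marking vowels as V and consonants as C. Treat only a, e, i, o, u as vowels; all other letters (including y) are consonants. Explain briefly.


Letter mapping: v = C, e = V, m = C, u = V, r = C, i = V, w = C, o = V, h = C.

CVCVCVCVC


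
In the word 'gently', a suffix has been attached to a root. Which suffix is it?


The word 'gently' = 'gentle' (root) + '-ly' (suffix). The suffix is '-ly'.

ly


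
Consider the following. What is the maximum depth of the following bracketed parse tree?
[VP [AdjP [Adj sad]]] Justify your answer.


Count bracket nesting levels:
'[' at pos 0: depth = 1
'[' at pos 4: depth = 2
'[' at pos 10: depth = 3
Maximum depth reached: 3

3


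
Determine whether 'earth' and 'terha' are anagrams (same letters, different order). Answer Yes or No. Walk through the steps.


Sorted letters of 'earth': 'aehrt'
Sorted letters of 'terha': 'aehrt'
They match.

Yes


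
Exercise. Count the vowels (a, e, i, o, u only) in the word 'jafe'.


Vowels in 'jafe': a, e = 2 vowels.

2


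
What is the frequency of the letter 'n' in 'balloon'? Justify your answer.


Letter 'n' in 'balloon': found at position(s) 7 = 1 occurrence(s).

1


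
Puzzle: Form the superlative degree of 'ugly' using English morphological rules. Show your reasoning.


Apply superlative formation (consonant + y: change y to i, add -est): 'ugly' -> 'ugliest'.

ugliest


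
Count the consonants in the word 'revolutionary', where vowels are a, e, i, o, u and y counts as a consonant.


Consonants in 'revolutionary': r, v, l, t, n, r, y = 7 consonants.

7


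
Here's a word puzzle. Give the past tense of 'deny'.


Apply rule: Change -y to -ied. 'deny' becomes 'denied'.

denied


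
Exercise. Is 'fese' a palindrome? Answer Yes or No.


Forward: 'fese'
Reversed: 'esef'
They differ.

No


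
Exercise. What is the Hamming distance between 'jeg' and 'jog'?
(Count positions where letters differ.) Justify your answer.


Alignment:
Position 1: 'j' vs 'j' = match
Position 2: 'e' vs 'o' = DIFFER
Position 3: 'g' vs 'g' = match
Total differences: 1

1


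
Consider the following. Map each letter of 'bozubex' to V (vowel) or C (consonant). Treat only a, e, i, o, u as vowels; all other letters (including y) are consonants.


Letter mapping: b = C, o = V, z = C, u = V, b = C, e = V, x = C.

CVCVCVC


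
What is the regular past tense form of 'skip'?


Apply rule: Double final consonant and add -ed. 'skip' becomes 'skipped'.

skipped


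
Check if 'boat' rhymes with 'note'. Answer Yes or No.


Rime (stressed vowel + following sounds) of 'boat': -oat = /oʊt/
Rime of 'note': -ote = /oʊt/
/oʊt/ and /oʊt/ are the same ending sound, so the words rhyme.

Yes


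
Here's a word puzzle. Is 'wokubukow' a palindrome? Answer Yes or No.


Forward: 'wokubukow'
Reversed: 'wokubukow'
They are identical.

Yes


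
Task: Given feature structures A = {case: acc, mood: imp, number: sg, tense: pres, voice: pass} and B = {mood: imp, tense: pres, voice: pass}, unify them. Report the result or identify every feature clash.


Compare features:
case: A=acc vs B=_ -> unified: acc
mood: A=imp vs B=imp -> unified: imp
number: A=sg vs B=_ -> unified: sg
tense: A=pres vs B=pres -> unified: pres
voice: A=pass vs B=pass -> unified: pass
No clashes found.

Unified: {case: acc, mood: imp, number: sg, tense: pres, voice: pass}


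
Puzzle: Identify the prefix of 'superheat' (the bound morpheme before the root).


The word 'superheat' = 'super' (prefix) + 'heat' (root). The prefix is 'super'.

super


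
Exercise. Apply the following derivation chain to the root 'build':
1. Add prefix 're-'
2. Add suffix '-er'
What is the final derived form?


Step 1: Add prefix 're-' to 'build' = 'rebuild'
Step 2: Add suffix '-er' to 'rebuild' = 'rebuilder'

rebuilder


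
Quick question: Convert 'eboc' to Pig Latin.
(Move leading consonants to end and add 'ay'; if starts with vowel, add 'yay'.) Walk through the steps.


'eboc' starts with a vowel, so add 'yay': 'ebocyay'.

ebocyay


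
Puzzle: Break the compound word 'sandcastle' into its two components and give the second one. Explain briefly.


Split 'sandcastle' into 'sand' + 'castle'. The second part is 'castle'.

castle


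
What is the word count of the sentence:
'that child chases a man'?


Split into words: that | child | chases | a | man = 5 words.

5


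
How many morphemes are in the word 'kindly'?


Decomposition: kind (root) + -ly (suffix) = 2 morpheme(s)

2 morphemes


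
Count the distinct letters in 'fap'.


Unique letters in 'fap': {a, f, p} = 3 distinct letters.

3


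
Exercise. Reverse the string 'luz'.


Reverse 'luz' character by character: 'zul'.

zul


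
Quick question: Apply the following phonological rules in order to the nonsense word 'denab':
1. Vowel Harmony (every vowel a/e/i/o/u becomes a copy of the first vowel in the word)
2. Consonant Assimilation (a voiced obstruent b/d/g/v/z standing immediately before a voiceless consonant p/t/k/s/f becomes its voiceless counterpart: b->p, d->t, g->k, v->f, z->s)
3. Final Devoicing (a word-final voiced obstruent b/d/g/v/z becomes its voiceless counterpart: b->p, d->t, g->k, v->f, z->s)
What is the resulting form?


Starting form: 'denab'
Rule 1: Vowel Harmony: all vowels become 'e' (matching first vowel). 'denab' -> 'deneb'
Rule 2: Consonant Assimilation: no voiced obstruent (b/d/g/v/z) stands immediately before a voiceless consonant (p/t/k/s/f). No change.
Rule 3: Final Devoicing: word-final voiced obstruent 'b' becomes voiceless 'p'. 'deneb' -> 'denep'
Final form: 'denep'

denep


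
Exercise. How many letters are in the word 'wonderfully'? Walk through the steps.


Spell out 'wonderfully' and number each letter: w(1), o(2), n(3), d(4), e(5), r(6), f(7), u(8), l(9), l(10), y(11). Total: 11 letters.

11


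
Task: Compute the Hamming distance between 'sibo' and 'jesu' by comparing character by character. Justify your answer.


Alignment:
Position 1: 's' vs 'j' = DIFFER
Position 2: 'i' vs 'e' = DIFFER
Position 3: 'b' vs 's' = DIFFER
Position 4: 'o' vs 'u' = DIFFER
Total differences: 4

4


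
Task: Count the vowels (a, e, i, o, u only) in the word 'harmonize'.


Vowels in 'harmonize': a, o, i, e = 4 vowels.

4


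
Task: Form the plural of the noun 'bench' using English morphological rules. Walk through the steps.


Apply rule: Add -es (sibilant/fricative ending). 'bench' becomes 'benches'.

benches


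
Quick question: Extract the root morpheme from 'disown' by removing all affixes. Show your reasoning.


Remove prefix 'dis' from 'disown' to get root 'own'.

own


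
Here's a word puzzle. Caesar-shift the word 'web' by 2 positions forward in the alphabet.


Shift each letter by 2: w -> y, e -> g, b -> d. Result: 'ygd'.

ygd


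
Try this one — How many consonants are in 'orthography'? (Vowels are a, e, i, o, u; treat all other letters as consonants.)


Consonants in 'orthography': r, t, h, g, r, p, h, y = 8 consonants.

8


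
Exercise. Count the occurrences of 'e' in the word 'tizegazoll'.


Letter 'e' in 'tizegazoll': found at position(s) 4 = 1 occurrence(s).

1


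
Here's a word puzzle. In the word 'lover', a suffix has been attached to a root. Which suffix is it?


The word 'lover' = 'love' (root) + '-er' (suffix). The suffix is '-er'.

er


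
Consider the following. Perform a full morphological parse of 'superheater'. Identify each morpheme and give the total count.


Step 1: Identify prefix: 'super' (meaning: above)
Step 2: Identify root: 'heat'
Step 3: Identify suffix(es): 'er'
Decomposition: super- (prefix: above) + heat (root) + -er (suffix: one who)
Total morphemes: 3

3 morphemes (super- (prefix: above) + heat (root) + -er (suffix: one who))


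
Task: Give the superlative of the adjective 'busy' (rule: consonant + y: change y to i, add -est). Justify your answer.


Apply superlative formation (consonant + y: change y to i, add -est): 'busy' -> 'busiest'.

busiest


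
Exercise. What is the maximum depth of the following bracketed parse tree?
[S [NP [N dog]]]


Count bracket nesting levels:
'[' at pos 0: depth = 1
'[' at pos 3: depth = 2
'[' at pos 7: depth = 3
Maximum depth reached: 3

3


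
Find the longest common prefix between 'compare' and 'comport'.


Compare from the start: 4 characters match: 'comp'. Mismatch at position 5: 'a' vs 'o'.

comp


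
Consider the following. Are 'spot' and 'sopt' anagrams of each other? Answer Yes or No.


Sorted letters of 'spot': 'opst'
Sorted letters of 'sopt': 'opst'
They match.

Yes


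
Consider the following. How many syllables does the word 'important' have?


Break 'important' into syllables: im-por-tant -> im | por | tant = 3 syllables

3 syllables


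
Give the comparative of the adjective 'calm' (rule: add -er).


Apply comparative formation (add -er): 'calm' -> 'calmer'.

calmer


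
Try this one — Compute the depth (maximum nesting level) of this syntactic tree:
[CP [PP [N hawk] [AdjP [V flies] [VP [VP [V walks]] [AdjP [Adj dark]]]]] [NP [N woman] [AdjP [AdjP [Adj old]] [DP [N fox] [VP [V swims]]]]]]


Count bracket nesting levels:
'[' at pos 0: depth = 1
'[' at pos 4: depth = 2
'[' at pos 8: depth = 3
'[' at pos 17: depth = 3
'[' at pos 23: depth = 4
'[' at pos 33: depth = 4
'[' at pos 37: depth = 5
'[' at pos 41: depth = 6
'[' at pos 52: depth = 5
'[' at pos 58: depth = 6
'[' at pos 73: depth = 2
'[' at pos 77: depth = 3
'[' at pos 87: depth = 3
'[' at pos 93: depth = 4
'[' at pos 99: depth = 5
'[' at pos 110: depth = 4
'[' at pos 114: depth = 5
'[' at pos 122: depth = 5
'[' at pos 126: depth = 6
Maximum depth reached: 6

6


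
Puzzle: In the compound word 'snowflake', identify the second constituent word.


Split 'snowflake' into 'snow' + 'flake'. The second part is 'flake'.

flake


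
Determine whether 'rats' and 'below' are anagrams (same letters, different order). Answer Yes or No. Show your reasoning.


Sorted letters of 'rats': 'arst'
Sorted letters of 'below': 'below'
They do not match.

No


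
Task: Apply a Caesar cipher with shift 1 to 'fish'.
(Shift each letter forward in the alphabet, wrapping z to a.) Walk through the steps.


Shift each letter by 1: f -> g, i -> j, s -> t, h -> i. Result: 'gjti'.

gjti


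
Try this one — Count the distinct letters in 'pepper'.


Unique letters in 'pepper': {e, p, r} = 3 distinct letters.

3


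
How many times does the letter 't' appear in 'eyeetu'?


Letter 't' in 'eyeetu': found at position(s) 5 = 1 occurrence(s).

1


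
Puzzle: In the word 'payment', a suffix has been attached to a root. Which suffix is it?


The word 'payment' = 'pay' (root) + '-ment' (suffix). The suffix is '-ment'.

ment


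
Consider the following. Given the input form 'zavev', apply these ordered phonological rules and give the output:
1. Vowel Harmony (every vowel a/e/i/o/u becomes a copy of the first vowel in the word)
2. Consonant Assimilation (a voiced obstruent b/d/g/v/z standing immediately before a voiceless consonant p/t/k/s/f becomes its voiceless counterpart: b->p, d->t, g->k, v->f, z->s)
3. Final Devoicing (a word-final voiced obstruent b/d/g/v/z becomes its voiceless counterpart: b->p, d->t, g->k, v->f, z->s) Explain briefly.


Starting form: 'zavev'
Rule 1: Vowel Harmony: all vowels become 'a' (matching first vowel). 'zavev' -> 'zavav'
Rule 2: Consonant Assimilation: no voiced obstruent (b/d/g/v/z) stands immediately before a voiceless consonant (p/t/k/s/f). No change.
Rule 3: Final Devoicing: word-final voiced obstruent 'v' becomes voiceless 'f'. 'zavav' -> 'zavaf'
Final form: 'zavaf'

zavaf


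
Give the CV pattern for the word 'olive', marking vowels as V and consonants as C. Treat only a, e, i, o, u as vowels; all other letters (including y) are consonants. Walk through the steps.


Letter mapping: o = V, l = C, i = V, v = C, e = V.

VCVCV


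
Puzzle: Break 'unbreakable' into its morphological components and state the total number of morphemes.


Step 1: Identify prefix: 'un' (meaning: not/reverse)
Step 2: Identify root: 'break'
Step 3: Identify suffix(es): 'able'
Decomposition: un- (prefix: not/reverse) + break (root) + -able (suffix: capable of)
Total morphemes: 3

3 morphemes (un- (prefix: not/reverse) + break (root) + -able (suffix: capable of))


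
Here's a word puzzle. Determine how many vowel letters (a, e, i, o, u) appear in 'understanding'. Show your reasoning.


Vowels in 'understanding': u, e, a, i = 4 vowels.

4


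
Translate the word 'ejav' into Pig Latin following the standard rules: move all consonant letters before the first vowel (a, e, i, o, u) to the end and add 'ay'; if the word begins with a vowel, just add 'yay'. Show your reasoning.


'ejav' starts with a vowel, so add 'yay': 'ejavyay'.

ejavyay


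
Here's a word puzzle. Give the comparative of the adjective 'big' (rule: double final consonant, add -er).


Apply comparative formation (double final consonant, add -er): 'big' -> 'bigger'.

bigger


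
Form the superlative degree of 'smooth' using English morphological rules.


Apply superlative formation (add -est): 'smooth' -> 'smoothest'.

smoothest


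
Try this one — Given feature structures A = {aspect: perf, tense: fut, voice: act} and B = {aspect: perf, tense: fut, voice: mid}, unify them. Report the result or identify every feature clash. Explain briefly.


Compare features:
aspect: A=perf vs B=perf -> unified: perf
tense: A=fut vs B=fut -> unified: fut
voice: A=act vs B=mid -> CLASH
Clash detected on feature 'voice' (act vs mid); unification fails.

CLASH on 'voice' (act vs mid)


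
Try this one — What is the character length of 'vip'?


Spell out 'vip' and number each letter: v(1), i(2), p(3). Total: 3 letters.

3


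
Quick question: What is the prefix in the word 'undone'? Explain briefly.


The word 'undone' = 'un' (prefix) + 'done' (root). The prefix is 'un'.

un


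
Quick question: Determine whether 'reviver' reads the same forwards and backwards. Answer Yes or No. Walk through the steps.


Forward: 'reviver'
Reversed: 'reviver'
They are identical.

Yes


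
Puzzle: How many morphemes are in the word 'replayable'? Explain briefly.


Decomposition: re- (prefix) + play (root) + -able (suffix) = 3 morpheme(s)

3 morphemes


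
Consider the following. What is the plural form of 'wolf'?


Apply rule: Change -f to -ves. 'wolf' becomes 'wolves'.

wolves


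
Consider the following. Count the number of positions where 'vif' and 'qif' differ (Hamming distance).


Alignment:
Position 1: 'v' vs 'q' = DIFFER
Position 2: 'i' vs 'i' = match
Position 3: 'f' vs 'f' = match
Total differences: 1

1


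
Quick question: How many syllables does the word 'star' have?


Break 'star' into syllables: star -> star = 1 syllable

1 syllable


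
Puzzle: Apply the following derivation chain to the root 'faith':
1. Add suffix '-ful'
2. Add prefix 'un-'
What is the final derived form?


Step 1: Add suffix '-ful' to 'faith' = 'faithful'
Step 2: Add prefix 'un-' to 'faithful' = 'unfaithful'

unfaithful


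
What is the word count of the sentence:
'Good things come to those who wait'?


Split into words: Good | things | come | to | those | who | wait = 7 words.

7


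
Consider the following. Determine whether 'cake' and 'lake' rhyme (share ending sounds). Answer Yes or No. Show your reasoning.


Rime (stressed vowel + following sounds) of 'cake': -ake = /eɪk/
Rime of 'lake': -ake = /eɪk/
/eɪk/ and /eɪk/ are the same ending sound, so the words rhyme.

Yes


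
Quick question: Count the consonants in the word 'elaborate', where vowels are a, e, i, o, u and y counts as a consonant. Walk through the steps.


Consonants in 'elaborate': l, b, r, t = 4 consonants.

4


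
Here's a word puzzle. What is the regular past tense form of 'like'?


Apply rule: Add -d (word ends in -e). 'like' becomes 'liked'.

liked


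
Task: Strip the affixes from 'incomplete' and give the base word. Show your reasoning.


Remove prefix 'in' from 'incomplete' to get root 'complete'.

complete


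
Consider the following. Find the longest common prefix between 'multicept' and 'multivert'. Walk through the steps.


Compare from the start: 5 characters match: 'multi'. Mismatch at position 6: 'c' vs 'v'.

multi


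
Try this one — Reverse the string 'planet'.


Reverse 'planet' character by character: 'tenalp'.

tenalp


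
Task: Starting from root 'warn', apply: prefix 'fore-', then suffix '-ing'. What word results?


Step 1: Add prefix 'fore-' to 'warn' = 'forewarn'
Step 2: Add suffix '-ing' to 'forewarn' = 'forewarning'

forewarning


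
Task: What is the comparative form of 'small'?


Apply comparative formation (add -er): 'small' -> 'smaller'.

smaller


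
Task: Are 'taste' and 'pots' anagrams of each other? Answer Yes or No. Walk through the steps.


Sorted letters of 'taste': 'aestt'
Sorted letters of 'pots': 'opst'
They do not match.

No


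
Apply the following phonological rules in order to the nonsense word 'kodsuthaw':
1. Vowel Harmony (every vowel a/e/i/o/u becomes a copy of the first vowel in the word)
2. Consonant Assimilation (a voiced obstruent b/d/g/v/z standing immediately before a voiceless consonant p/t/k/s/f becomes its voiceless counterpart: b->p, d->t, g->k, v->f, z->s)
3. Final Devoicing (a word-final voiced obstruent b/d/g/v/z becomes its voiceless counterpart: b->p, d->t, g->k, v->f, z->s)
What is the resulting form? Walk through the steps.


Starting form: 'kodsuthaw'
Rule 1: Vowel Harmony: all vowels become 'o' (matching first vowel). 'kodsuthaw' -> 'kodsothow'
Rule 2: Consonant Assimilation: voiced obstruent before voiceless consonant becomes voiceless ('ds' -> 'ts'). 'kodsothow' -> 'kotsothow'
Rule 3: Final Devoicing: final consonant 'w' is not one of the voiced obstruents b/d/g/v/z. No change.
Final form: 'kotsothow'

kotsothow


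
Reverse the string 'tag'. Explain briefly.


Reverse 'tag' character by character: 'gat'.

gat


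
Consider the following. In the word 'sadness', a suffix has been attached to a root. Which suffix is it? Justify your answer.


The word 'sadness' = 'sad' (root) + '-ness' (suffix). The suffix is '-ness'.

ness


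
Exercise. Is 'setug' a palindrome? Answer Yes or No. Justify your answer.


Forward: 'setug'
Reversed: 'gutes'
They differ.

No


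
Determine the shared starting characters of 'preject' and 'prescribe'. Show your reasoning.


Compare from the start: 3 characters match: 'pre'. Mismatch at position 4: 'j' vs 's'.

pre


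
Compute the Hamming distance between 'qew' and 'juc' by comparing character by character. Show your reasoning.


Alignment:
Position 1: 'q' vs 'j' = DIFFER
Position 2: 'e' vs 'u' = DIFFER
Position 3: 'w' vs 'c' = DIFFER
Total differences: 3

3


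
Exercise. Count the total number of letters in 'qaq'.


Spell out 'qaq' and number each letter: q(1), a(2), q(3). Total: 3 letters.

3


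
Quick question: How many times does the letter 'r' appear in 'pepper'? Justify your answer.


Letter 'r' in 'pepper': found at position(s) 6 = 1 occurrence(s).

1


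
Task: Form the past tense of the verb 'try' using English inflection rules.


Apply rule: Change -y to -ied. 'try' becomes 'tried'.

tried


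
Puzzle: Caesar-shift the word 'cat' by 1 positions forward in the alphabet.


Shift each letter by 1: c -> d, a -> b, t -> u. Result: 'dbu'.

dbu


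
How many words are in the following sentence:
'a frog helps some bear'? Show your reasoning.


Split into words: a | frog | helps | some | bear = 5 words.

5


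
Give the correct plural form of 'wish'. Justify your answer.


Apply rule: Add -es (sibilant/fricative ending). 'wish' becomes 'wishes'.

wishes


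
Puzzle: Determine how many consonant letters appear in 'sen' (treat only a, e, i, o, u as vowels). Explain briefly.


Consonants in 'sen': s, n = 2 consonants.

2


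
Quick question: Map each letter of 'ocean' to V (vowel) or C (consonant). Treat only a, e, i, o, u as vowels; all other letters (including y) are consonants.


Letter mapping: o = V, c = C, e = V, a = V, n = C.

VCVVC


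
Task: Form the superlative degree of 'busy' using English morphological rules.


Apply superlative formation (consonant + y: change y to i, add -est): 'busy' -> 'busiest'.

busiest


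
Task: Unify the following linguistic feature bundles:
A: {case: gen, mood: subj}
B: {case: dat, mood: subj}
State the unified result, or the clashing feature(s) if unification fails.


Compare features:
case: A=gen vs B=dat -> CLASH
mood: A=subj vs B=subj -> unified: subj
Clash detected on feature 'case' (gen vs dat); unification fails.

CLASH on 'case' (gen vs dat)


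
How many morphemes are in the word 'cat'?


Decomposition: cat (free morpheme) = 1 morpheme(s)

1 morphemes


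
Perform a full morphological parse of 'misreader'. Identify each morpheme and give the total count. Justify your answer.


Step 1: Identify prefix: 'mis' (meaning: wrongly)
Step 2: Identify root: 'read'
Step 3: Identify suffix(es): 'er'
Decomposition: mis- (prefix: wrongly) + read (root) + -er (suffix: one who)
Total morphemes: 3

3 morphemes (mis- (prefix: wrongly) + read (root) + -er (suffix: one who))


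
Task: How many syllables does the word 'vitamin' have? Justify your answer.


Break 'vitamin' into syllables: vi-ta-min -> vi | ta | min = 3 syllables

3 syllables


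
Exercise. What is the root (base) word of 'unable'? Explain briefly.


Remove prefix 'un' from 'unable' to get root 'able'.

able


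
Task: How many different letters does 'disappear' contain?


Unique letters in 'disappear': {a, d, e, i, p, r, s} = 7 distinct letters.

7


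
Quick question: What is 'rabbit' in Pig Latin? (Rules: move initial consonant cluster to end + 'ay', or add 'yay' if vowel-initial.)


'rabbit': move consonant cluster 'r' to end and add 'ay': 'abbitray'.

abbitray


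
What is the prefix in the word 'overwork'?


The word 'overwork' = 'over' (prefix) + 'work' (root). The prefix is 'over'.

over


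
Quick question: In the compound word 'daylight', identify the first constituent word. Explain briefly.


Split 'daylight' into 'day' + 'light'. The first part is 'day'.

day


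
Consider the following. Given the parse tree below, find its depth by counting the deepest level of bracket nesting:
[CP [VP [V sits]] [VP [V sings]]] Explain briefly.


Count bracket nesting levels:
'[' at pos 0: depth = 1
'[' at pos 4: depth = 2
'[' at pos 8: depth = 3
'[' at pos 18: depth = 2
'[' at pos 22: depth = 3
Maximum depth reached: 3

3


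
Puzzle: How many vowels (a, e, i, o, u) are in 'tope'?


Vowels in 'tope': o, e = 2 vowels.

2


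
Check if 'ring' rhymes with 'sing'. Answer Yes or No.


Rime (stressed vowel + following sounds) of 'ring': -ing = /ɪŋ/
Rime of 'sing': -ing = /ɪŋ/
/ɪŋ/ and /ɪŋ/ are the same ending sound, so the words rhyme.

Yes


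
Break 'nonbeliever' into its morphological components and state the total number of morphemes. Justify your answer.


Step 1: Identify prefix: 'non' (meaning: not)
Step 2: Identify root: 'believe'
Step 3: Identify suffix(es): 'er'
Decomposition: non- (prefix: not) + believe (root) + -er (suffix: one who)
Total morphemes: 3

3 morphemes (non- (prefix: not) + believe (root) + -er (suffix: one who))


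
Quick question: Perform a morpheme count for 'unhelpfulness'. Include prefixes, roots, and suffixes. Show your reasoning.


Decomposition: un- (prefix) + help (root) + -ful (suffix) + -ness (suffix) = 4 morpheme(s)

4 morphemes


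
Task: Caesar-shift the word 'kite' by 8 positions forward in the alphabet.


Shift each letter by 8: k -> s, i -> q, t -> b, e -> m. Result: 'sqbm'.

sqbm


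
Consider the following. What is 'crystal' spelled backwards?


Reverse 'crystal' character by character: 'latsyrc'.

latsyrc


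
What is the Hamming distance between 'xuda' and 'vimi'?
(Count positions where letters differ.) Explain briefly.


Alignment:
Position 1: 'x' vs 'v' = DIFFER
Position 2: 'u' vs 'i' = DIFFER
Position 3: 'd' vs 'm' = DIFFER
Position 4: 'a' vs 'i' = DIFFER
Total differences: 4

4


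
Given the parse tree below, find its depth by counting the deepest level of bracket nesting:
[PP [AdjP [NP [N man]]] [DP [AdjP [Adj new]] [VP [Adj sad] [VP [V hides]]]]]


Count bracket nesting levels:
'[' at pos 0: depth = 1
'[' at pos 4: depth = 2
'[' at pos 10: depth = 3
'[' at pos 14: depth = 4
'[' at pos 24: depth = 2
'[' at pos 28: depth = 3
'[' at pos 34: depth = 4
'[' at pos 45: depth = 3
'[' at pos 49: depth = 4
'[' at pos 59: depth = 4
'[' at pos 63: depth = 5
Maximum depth reached: 5

5


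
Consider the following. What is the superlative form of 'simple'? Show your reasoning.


Apply superlative formation (ends in e: add -st): 'simple' -> 'simplest'.

simplest


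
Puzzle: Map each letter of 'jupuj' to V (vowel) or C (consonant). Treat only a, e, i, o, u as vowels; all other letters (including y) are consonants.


Letter mapping: j = C, u = V, p = C, u = V, j = C.

CVCVC


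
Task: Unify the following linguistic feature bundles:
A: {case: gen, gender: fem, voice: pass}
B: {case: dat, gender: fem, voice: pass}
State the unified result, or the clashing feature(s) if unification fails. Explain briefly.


Compare features:
case: A=gen vs B=dat -> CLASH
gender: A=fem vs B=fem -> unified: fem
voice: A=pass vs B=pass -> unified: pass
Clash detected on feature 'case' (gen vs dat); unification fails.

CLASH on 'case' (gen vs dat)


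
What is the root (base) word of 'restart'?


Remove prefix 're' from 'restart' to get root 'start'.

start


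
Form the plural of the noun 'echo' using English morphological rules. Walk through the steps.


Apply rule: Add -es (consonant + o). 'echo' becomes 'echoes'.

echoes


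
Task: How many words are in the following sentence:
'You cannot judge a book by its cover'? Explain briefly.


Split into words: You | cannot | judge | a | book | by | its | cover = 8 words.

8


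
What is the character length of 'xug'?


Spell out 'xug' and number each letter: x(1), u(2), g(3). Total: 3 letters.

3


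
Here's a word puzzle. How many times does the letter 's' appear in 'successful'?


Letter 's' in 'successful': found at position(s) 1, 6, 7 = 3 occurrence(s).

3


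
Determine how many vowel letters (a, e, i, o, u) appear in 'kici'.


Vowels in 'kici': i, i = 2 vowels.

2


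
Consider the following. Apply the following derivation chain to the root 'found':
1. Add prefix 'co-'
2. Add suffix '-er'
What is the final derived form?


Step 1: Add prefix 'co-' to 'found' = 'cofound'
Step 2: Add suffix '-er' to 'cofound' = 'cofounder'

cofounder


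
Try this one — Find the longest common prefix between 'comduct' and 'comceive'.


Compare from the start: 3 characters match: 'com'. Mismatch at position 4: 'd' vs 'c'.

com


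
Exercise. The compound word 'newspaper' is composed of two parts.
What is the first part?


Split 'newspaper' into 'news' + 'paper'. The first part is 'news'.

news


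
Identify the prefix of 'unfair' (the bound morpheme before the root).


The word 'unfair' = 'un' (prefix) + 'fair' (root). The prefix is 'un'.

un


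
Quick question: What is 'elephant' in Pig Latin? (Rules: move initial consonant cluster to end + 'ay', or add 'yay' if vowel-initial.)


'elephant' starts with a vowel, so add 'yay': 'elephantyay'.

elephantyay


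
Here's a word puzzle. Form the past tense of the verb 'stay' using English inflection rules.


Apply rule: Add -ed. 'stay' becomes 'stayed'.

stayed


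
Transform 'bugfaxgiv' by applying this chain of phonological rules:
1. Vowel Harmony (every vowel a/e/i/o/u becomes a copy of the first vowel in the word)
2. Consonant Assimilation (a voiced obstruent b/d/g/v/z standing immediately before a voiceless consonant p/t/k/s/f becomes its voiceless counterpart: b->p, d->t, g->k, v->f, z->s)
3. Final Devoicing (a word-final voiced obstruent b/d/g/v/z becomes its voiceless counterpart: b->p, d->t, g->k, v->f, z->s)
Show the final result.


Starting form: 'bugfaxgiv'
Rule 1: Vowel Harmony: all vowels become 'u' (matching first vowel). 'bugfaxgiv' -> 'bugfuxguv'
Rule 2: Consonant Assimilation: voiced obstruent before voiceless consonant becomes voiceless ('gf' -> 'kf'). 'bugfuxguv' -> 'bukfuxguv'
Rule 3: Final Devoicing: word-final voiced obstruent 'v' becomes voiceless 'f'. 'bukfuxguv' -> 'bukfuxguf'
Final form: 'bukfuxguf'

bukfuxguf


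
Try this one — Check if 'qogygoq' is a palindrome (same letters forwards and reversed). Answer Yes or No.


Forward: 'qogygoq'
Reversed: 'qogygoq'
They are identical.

Yes


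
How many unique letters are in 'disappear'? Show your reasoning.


Unique letters in 'disappear': {a, d, e, i, p, r, s} = 7 distinct letters.

7


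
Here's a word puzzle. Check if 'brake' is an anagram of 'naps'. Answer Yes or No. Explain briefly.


Sorted letters of 'brake': 'abekr'
Sorted letters of 'naps': 'anps'
They do not match.

No


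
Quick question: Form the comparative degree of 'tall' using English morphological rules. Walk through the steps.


Apply comparative formation (add -er): 'tall' -> 'taller'.

taller


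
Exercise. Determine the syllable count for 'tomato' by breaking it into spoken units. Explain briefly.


Break 'tomato' into syllables: to-ma-to -> to | ma | to = 3 syllables

3 syllables


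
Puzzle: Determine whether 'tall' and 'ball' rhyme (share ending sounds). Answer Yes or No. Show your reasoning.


Rime (stressed vowel + following sounds) of 'tall': -all = /ɔːl/
Rime of 'ball': -all = /ɔːl/
/ɔːl/ and /ɔːl/ are the same ending sound, so the words rhyme.

Yes


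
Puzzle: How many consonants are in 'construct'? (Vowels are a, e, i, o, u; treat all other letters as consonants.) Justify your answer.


Consonants in 'construct': c, n, s, t, r, c, t = 7 consonants.

7


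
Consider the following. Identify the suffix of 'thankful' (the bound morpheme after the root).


The word 'thankful' = 'thank' (root) + '-ful' (suffix). The suffix is '-ful'.

ful


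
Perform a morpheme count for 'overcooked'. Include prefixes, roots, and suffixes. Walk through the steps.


Decomposition: over- (prefix) + cook (root) + -ed (suffix) = 3 morpheme(s)

3 morphemes


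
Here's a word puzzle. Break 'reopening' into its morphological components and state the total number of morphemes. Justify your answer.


Step 1: Identify prefix: 're' (meaning: again)
Step 2: Identify root: 'open'
Step 3: Identify suffix(es): 'ing'
Decomposition: re- (prefix: again) + open (root) + -ing (suffix: ongoing action)
Total morphemes: 3

3 morphemes (re- (prefix: again) + open (root) + -ing (suffix: ongoing action))


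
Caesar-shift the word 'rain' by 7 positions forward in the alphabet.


Shift each letter by 7: r -> y, a -> h, i -> p, n -> u. Result: 'yhpu'.

yhpu


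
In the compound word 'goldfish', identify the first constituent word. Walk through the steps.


Split 'goldfish' into 'gold' + 'fish'. The first part is 'gold'.

gold


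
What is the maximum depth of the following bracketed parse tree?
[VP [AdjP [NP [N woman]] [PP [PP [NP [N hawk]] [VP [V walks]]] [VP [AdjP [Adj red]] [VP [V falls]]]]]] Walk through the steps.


Count bracket nesting levels:
'[' at pos 0: depth = 1
'[' at pos 4: depth = 2
'[' at pos 10: depth = 3
'[' at pos 14: depth = 4
'[' at pos 25: depth = 3
'[' at pos 29: depth = 4
'[' at pos 33: depth = 5
'[' at pos 37: depth = 6
'[' at pos 47: depth = 5
'[' at pos 51: depth = 6
'[' at pos 63: depth = 4
'[' at pos 67: depth = 5
'[' at pos 73: depth = 6
'[' at pos 84: depth = 5
'[' at pos 88: depth = 6
Maximum depth reached: 6

6


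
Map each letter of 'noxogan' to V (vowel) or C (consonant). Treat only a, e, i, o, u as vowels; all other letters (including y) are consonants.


Letter mapping: n = C, o = V, x = C, o = V, g = C, a = V, n = C.

CVCVCVC


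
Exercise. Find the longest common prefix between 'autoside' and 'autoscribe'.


Compare from the start: 5 characters match: 'autos'. Mismatch at position 6: 'i' vs 'c'.

autos


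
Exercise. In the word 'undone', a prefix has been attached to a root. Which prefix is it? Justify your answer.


The word 'undone' = 'un' (prefix) + 'done' (root). The prefix is 'un'.

un


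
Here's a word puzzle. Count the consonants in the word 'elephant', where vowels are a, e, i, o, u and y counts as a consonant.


Consonants in 'elephant': l, p, h, n, t = 5 consonants.

5


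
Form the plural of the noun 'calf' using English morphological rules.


Apply rule: Change -f to -ves. 'calf' becomes 'calves'.

calves


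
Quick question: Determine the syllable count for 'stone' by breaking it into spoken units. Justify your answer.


Break 'stone' into syllables: stone -> stone = 1 syllable

1 syllable


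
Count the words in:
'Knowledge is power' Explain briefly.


Split into words: Knowledge | is | power = 3 words.

3


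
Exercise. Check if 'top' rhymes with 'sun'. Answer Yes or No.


Rime (stressed vowel + following sounds) of 'top': -op = /ɒp/
Rime of 'sun': -un = /ʌn/
/ɒp/ and /ʌn/ are different ending sounds, so the words do not rhyme.

No


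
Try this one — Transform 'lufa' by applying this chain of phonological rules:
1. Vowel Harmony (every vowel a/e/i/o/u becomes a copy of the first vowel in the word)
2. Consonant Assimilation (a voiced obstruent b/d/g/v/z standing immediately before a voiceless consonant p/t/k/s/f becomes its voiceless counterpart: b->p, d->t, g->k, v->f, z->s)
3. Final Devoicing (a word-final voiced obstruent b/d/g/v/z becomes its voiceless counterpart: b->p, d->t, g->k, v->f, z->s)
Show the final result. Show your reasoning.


Starting form: 'lufa'
Rule 1: Vowel Harmony: all vowels become 'u' (matching first vowel). 'lufa' -> 'lufu'
Rule 2: Consonant Assimilation: no voiced obstruent (b/d/g/v/z) stands immediately before a voiceless consonant (p/t/k/s/f). No change.
Rule 3: Final Devoicing: the word ends in the vowel 'u', not a consonant. No change.
Final form: 'lufu'

lufu


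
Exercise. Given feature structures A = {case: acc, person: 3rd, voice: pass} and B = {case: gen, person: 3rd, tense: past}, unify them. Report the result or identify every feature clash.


Compare features:
case: A=acc vs B=gen -> CLASH
person: A=3rd vs B=3rd -> unified: 3rd
tense: A=_ vs B=past -> unified: past
voice: A=pass vs B=_ -> unified: pass
Clash detected on feature 'case' (acc vs gen); unification fails.

CLASH on 'case' (acc vs gen)
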